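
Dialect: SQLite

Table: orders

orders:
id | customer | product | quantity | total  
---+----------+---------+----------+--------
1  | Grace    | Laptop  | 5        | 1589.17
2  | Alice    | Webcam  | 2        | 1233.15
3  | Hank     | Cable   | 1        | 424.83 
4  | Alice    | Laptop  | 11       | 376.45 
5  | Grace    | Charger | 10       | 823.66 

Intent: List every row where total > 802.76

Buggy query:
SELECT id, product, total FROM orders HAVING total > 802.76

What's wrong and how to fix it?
Bug: This is a non-aggregate query (no GROUP BY, no aggregates), so in SQLite the HAVING clause is invalid here; a row-level condition belongs in WHERE

Fix: Use WHERE for row-level filtering

Corrected query:
SELECT id, product, total FROM orders WHERE total > 802.76

Result:
id | product | total  
---+---------+--------
1  | Laptop  | 1589.17
2  | Webcam  | 1233.15
5  | Charger | 823.66 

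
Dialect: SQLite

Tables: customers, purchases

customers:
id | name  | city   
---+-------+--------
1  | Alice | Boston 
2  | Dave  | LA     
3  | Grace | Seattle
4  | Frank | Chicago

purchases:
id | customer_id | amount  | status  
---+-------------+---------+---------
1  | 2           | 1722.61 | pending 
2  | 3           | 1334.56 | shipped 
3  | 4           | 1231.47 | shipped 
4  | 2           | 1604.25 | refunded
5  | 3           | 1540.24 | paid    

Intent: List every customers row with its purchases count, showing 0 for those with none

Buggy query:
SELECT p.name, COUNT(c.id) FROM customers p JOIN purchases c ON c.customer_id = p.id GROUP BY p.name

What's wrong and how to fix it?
Bug: INNER JOIN drops customers rows that have no matching purchases rows

Fix: Use LEFT JOIN so parents without children still appear (COUNT(c.id) gives 0)

Corrected query:
SELECT p.name, COUNT(c.id) FROM customers p LEFT JOIN purchases c ON c.customer_id = p.id GROUP BY p.name

Result:
name  | COUNT(c.id)
------+------------
Alice | 0          
Dave  | 2          
Frank | 1          
Grace | 2          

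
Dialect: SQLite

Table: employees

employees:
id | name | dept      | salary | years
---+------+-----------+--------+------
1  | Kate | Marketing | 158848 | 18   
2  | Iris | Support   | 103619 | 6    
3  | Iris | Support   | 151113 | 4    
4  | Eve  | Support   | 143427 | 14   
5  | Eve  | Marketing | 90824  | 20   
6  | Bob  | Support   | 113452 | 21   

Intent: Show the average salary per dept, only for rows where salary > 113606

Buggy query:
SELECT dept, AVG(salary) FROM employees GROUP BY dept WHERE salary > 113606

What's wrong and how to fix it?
Bug: Row-level WHERE must come before GROUP BY in the clause order

Fix: Place WHERE between FROM and GROUP BY

Corrected query:
SELECT dept, AVG(salary) FROM employees WHERE salary > 113606 GROUP BY dept

Result:
dept      | AVG(salary)
----------+------------
Marketing | 158848     
Support   | 147270     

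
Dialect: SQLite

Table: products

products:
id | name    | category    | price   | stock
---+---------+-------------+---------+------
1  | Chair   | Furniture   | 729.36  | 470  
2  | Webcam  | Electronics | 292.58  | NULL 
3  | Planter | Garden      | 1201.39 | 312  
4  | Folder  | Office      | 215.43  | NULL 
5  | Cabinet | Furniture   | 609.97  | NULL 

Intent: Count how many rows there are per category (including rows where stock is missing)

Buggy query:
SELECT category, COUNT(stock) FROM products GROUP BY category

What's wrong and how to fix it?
Bug: COUNT(column) counts non-NULL values only; rows with NULL stock aren't counted

Fix: Use COUNT(*) to count all rows regardless of NULL

Corrected query:
SELECT category, COUNT(*) FROM products GROUP BY category

Result:
category    | COUNT(*)
------------+---------
Electronics | 1       
Furniture   | 2       
Garden      | 1       
Office      | 1       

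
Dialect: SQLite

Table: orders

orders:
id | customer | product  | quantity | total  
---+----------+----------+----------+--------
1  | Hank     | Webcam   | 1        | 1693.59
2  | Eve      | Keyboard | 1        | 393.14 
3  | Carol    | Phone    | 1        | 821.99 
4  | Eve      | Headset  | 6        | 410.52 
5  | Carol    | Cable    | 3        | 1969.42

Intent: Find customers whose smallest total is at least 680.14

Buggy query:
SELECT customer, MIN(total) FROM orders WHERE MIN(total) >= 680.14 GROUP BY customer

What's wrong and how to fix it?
Bug: Aggregates like MIN are computed per group after WHERE runs

Fix: Use HAVING for the per-group MIN condition

Corrected query:
SELECT customer, MIN(total) FROM orders GROUP BY customer HAVING MIN(total) >= 680.14

Result:
customer | MIN(total)
---------+-----------
Carol    | 821.99    
Hank     | 1693.59   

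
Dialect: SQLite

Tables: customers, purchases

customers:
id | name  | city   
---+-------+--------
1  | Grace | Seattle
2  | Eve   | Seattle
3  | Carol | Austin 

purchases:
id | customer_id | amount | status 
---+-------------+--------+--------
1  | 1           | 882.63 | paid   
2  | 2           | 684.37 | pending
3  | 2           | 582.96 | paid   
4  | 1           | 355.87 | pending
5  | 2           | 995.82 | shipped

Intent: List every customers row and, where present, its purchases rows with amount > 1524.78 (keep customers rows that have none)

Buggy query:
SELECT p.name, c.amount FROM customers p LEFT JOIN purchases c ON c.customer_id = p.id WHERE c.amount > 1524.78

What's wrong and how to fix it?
Bug: A WHERE condition on the right-hand table after LEFT JOIN drops unmatched parents

Fix: Put 'c.amount > 1524.78' in the JOIN's ON clause instead of WHERE

Corrected query:
SELECT p.name, c.amount FROM customers p LEFT JOIN purchases c ON c.customer_id = p.id AND c.amount > 1524.78

Result:
name  | amount
------+-------
Grace | NULL  
Eve   | NULL  
Carol | NULL  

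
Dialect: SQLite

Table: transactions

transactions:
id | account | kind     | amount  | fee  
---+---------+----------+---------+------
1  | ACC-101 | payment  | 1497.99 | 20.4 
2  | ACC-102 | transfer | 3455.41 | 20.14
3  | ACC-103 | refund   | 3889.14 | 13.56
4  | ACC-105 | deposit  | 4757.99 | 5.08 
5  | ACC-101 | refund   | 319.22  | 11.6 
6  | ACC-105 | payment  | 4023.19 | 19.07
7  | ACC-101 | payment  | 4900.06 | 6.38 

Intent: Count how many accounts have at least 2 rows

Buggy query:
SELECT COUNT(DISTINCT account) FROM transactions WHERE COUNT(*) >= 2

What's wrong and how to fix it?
Bug: WHERE filters individual rows, not groups, so a group-level COUNT is invalid there

Fix: Use a subquery that GROUPs and filters with HAVING, then count its rows

Corrected query:
SELECT COUNT(*) FROM (SELECT account FROM transactions GROUP BY account HAVING COUNT(*) >= 2)

Result:
COUNT(*)
--------
2       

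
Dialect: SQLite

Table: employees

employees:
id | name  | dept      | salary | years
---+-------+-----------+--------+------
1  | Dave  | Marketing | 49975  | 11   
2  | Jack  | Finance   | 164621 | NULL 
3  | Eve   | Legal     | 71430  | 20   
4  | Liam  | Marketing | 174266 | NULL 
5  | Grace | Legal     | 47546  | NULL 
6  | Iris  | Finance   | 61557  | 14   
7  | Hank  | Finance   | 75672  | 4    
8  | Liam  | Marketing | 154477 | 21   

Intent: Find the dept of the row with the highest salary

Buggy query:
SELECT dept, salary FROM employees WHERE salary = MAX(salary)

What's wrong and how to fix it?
Bug: WHERE is evaluated per row; an aggregate over the whole table isn't defined there

Fix: Wrap MAX in a scalar subquery so WHERE compares against a single value

Corrected query:
SELECT dept, salary FROM employees WHERE salary = (SELECT MAX(salary) FROM employees)

Result:
dept      | salary
----------+-------
Marketing | 174266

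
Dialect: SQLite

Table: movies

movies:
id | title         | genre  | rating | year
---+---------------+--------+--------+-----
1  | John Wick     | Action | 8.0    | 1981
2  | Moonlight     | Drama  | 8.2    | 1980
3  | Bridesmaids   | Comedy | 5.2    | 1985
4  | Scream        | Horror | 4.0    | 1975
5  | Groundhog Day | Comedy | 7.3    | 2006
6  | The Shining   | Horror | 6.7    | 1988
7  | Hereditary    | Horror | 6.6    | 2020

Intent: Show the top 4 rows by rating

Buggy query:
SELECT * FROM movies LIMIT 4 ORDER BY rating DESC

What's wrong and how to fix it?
Bug: LIMIT must come after ORDER BY

Fix: Swap the clauses: ORDER BY first, then LIMIT

Corrected query:
SELECT * FROM movies ORDER BY rating DESC LIMIT 4

Result:
id | title         | genre  | rating | year
---+---------------+--------+--------+-----
2  | Moonlight     | Drama  | 8.2    | 1980
1  | John Wick     | Action | 8      | 1981
5  | Groundhog Day | Comedy | 7.3    | 2006
6  | The Shining   | Horror | 6.7    | 1988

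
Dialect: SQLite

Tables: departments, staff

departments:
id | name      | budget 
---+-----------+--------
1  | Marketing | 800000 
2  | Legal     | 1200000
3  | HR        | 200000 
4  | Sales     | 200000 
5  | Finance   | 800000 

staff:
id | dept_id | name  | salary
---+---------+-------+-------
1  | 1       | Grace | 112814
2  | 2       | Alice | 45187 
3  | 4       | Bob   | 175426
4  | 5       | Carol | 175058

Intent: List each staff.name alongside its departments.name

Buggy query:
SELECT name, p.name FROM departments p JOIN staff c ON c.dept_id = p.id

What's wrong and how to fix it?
Bug: 'name' exists in both joined tables, so the database can't tell which one is meant

Fix: Qualify the column with its table alias (c.name)

Corrected query:
SELECT c.name, p.name FROM departments p JOIN staff c ON c.dept_id = p.id

Result:
name  | name     
------+----------
Grace | Marketing
Alice | Legal    
Bob   | Sales    
Carol | Finance  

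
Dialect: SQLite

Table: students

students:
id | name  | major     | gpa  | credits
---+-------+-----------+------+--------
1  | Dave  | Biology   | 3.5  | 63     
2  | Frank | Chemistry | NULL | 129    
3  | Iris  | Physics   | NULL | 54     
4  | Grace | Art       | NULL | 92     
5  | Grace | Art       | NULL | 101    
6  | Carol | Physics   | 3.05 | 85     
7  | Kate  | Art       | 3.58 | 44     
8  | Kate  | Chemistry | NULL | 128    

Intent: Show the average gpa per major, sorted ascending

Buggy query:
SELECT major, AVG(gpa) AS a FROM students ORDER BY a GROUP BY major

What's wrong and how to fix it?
Bug: GROUP BY must precede ORDER BY

Fix: Reorder: SELECT … FROM … GROUP BY … ORDER BY …

Corrected query:
SELECT major, AVG(gpa) AS a FROM students GROUP BY major ORDER BY a

Result:
major     | a   
----------+-----
Chemistry | NULL
Physics   | 3.05
Biology   | 3.5 
Art       | 3.58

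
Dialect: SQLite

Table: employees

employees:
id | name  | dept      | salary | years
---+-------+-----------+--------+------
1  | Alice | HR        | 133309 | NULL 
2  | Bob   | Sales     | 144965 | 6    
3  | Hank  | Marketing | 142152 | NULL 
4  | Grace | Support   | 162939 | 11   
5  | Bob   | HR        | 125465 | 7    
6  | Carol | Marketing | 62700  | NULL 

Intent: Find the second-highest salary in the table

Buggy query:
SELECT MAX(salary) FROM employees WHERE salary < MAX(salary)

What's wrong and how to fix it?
Bug: The inner MAX is an aggregate inside WHERE, which is not allowed

Fix: Put the inner MAX in a scalar subquery

Corrected query:
SELECT MAX(salary) FROM employees WHERE salary < (SELECT MAX(salary) FROM employees)

Result:
MAX(salary)
-----------
144965     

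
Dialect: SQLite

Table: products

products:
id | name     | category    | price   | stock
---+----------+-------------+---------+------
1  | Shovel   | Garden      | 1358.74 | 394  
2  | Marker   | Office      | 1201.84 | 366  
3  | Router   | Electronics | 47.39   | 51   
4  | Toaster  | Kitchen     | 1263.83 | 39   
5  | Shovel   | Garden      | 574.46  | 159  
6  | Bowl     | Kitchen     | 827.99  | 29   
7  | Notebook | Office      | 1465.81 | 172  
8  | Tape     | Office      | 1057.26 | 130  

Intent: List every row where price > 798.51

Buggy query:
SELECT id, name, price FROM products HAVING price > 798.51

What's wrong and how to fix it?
Bug: HAVING filters the output of aggregation, but this query has no GROUP BY and no aggregate functions, so SQLite rejects it (HAVING clause on a non-aggregate query); the condition here is per row

Fix: Use WHERE for row-level filtering

Corrected query:
SELECT id, name, price FROM products WHERE price > 798.51

Result:
id | name     | price  
---+----------+--------
1  | Shovel   | 1358.74
2  | Marker   | 1201.84
4  | Toaster  | 1263.83
6  | Bowl     | 827.99 
7  | Notebook | 1465.81
8  | Tape     | 1057.26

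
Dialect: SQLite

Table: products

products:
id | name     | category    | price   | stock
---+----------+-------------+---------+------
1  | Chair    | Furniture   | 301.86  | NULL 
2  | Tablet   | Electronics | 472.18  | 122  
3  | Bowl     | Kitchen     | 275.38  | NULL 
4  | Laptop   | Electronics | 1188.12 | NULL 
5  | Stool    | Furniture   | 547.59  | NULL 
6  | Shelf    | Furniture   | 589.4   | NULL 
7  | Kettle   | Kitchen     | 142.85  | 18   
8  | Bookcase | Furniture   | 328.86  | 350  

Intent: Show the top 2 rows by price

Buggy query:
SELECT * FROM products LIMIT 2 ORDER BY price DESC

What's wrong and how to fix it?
Bug: LIMIT must come after ORDER BY

Fix: Swap the clauses: ORDER BY first, then LIMIT

Corrected query:
SELECT * FROM products ORDER BY price DESC LIMIT 2

Result:
id | name   | category    | price   | stock
---+--------+-------------+---------+------
4  | Laptop | Electronics | 1188.12 | NULL 
6  | Shelf  | Furniture   | 589.4   | NULL 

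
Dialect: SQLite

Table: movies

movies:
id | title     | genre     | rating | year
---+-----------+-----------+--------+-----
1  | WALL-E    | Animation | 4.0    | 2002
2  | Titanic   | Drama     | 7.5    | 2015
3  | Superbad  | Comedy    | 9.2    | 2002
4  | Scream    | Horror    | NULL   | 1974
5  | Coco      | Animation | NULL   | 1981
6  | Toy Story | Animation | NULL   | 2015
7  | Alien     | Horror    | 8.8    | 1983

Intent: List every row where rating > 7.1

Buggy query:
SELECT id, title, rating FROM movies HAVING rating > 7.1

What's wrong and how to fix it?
Bug: This is a non-aggregate query (no GROUP BY, no aggregates), so in SQLite the HAVING clause is invalid here; a row-level condition belongs in WHERE

Fix: Use WHERE for row-level filtering

Corrected query:
SELECT id, title, rating FROM movies WHERE rating > 7.1

Result:
id | title    | rating
---+----------+-------
2  | Titanic  | 7.5   
3  | Superbad | 9.2   
7  | Alien    | 8.8   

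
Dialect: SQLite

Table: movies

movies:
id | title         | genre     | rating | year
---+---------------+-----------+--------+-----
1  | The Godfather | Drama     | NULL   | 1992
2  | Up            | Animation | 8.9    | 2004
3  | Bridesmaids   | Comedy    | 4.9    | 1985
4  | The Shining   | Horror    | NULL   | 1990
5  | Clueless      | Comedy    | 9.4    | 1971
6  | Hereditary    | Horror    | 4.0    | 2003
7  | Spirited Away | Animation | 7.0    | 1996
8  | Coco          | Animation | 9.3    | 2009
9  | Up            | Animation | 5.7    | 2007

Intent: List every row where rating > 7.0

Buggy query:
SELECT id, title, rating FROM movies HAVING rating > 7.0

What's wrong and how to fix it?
Bug: This is a non-aggregate query (no GROUP BY, no aggregates), so in SQLite the HAVING clause is invalid here; a row-level condition belongs in WHERE

Fix: Replace HAVING with WHERE since the condition applies to individual rows

Corrected query:
SELECT id, title, rating FROM movies WHERE rating > 7.0

Result:
id | title    | rating
---+----------+-------
2  | Up       | 8.9   
5  | Clueless | 9.4   
8  | Coco     | 9.3   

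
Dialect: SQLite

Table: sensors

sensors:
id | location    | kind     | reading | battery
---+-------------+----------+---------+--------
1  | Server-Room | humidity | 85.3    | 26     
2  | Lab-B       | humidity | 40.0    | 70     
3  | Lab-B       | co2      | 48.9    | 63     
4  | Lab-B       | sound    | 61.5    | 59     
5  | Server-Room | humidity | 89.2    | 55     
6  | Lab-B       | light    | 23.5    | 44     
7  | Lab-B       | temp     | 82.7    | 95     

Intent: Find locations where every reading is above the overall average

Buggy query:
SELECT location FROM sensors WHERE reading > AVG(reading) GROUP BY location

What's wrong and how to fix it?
Bug: AVG() is an aggregate; it can't sit directly in WHERE

Fix: Compute the overall average in a scalar subquery and compare each group's MIN against it in HAVING

Corrected query:
SELECT location FROM sensors GROUP BY location HAVING MIN(reading) > (SELECT AVG(reading) FROM sensors)

Result:
location   
-----------
Server-Room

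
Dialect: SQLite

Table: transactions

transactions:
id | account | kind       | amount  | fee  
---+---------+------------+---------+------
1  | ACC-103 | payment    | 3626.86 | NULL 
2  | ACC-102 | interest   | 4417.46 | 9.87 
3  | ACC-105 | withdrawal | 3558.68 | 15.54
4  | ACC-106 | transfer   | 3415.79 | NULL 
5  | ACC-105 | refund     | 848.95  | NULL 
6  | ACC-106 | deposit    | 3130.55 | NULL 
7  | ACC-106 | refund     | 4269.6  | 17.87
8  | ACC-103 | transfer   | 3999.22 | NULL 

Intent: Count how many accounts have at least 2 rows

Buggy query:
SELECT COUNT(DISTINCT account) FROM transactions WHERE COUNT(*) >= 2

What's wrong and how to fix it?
Bug: WHERE filters individual rows, not groups, so a group-level COUNT is invalid there

Fix: Use a subquery that GROUPs and filters with HAVING, then count its rows

Corrected query:
SELECT COUNT(*) FROM (SELECT account FROM transactions GROUP BY account HAVING COUNT(*) >= 2)

Result:
COUNT(*)
--------
3       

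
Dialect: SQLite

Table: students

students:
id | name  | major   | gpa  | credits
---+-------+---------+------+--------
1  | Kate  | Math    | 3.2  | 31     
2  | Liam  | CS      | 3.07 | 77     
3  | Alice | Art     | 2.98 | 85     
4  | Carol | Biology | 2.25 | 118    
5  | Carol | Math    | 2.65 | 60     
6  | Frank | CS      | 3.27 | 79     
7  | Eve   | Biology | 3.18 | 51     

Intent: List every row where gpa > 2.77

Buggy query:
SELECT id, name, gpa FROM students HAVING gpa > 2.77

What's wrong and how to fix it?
Bug: HAVING filters the output of aggregation, but this query has no GROUP BY and no aggregate functions, so SQLite rejects it (HAVING clause on a non-aggregate query); the condition here is per row

Fix: Replace HAVING with WHERE since the condition applies to individual rows

Corrected query:
SELECT id, name, gpa FROM students WHERE gpa > 2.77

Result:
id | name  | gpa 
---+-------+-----
1  | Kate  | 3.2 
2  | Liam  | 3.07
3  | Alice | 2.98
6  | Frank | 3.27
7  | Eve   | 3.18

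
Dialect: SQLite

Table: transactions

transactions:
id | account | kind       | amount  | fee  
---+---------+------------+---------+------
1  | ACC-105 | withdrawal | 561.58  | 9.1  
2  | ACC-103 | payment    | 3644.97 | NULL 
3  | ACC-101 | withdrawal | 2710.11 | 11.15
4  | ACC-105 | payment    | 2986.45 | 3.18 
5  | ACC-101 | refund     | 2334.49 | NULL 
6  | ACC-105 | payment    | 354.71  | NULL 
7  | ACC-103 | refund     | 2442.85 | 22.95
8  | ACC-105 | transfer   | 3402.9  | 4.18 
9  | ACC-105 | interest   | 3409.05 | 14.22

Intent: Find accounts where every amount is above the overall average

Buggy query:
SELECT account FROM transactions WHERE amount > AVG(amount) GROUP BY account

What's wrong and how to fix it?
Bug: AVG() is an aggregate; it can't sit directly in WHERE

Fix: Compute the overall average in a scalar subquery and compare each group's MIN against it in HAVING

Corrected query:
SELECT account FROM transactions GROUP BY account HAVING MIN(amount) > (SELECT AVG(amount) FROM transactions)

Result:
account
-------
ACC-103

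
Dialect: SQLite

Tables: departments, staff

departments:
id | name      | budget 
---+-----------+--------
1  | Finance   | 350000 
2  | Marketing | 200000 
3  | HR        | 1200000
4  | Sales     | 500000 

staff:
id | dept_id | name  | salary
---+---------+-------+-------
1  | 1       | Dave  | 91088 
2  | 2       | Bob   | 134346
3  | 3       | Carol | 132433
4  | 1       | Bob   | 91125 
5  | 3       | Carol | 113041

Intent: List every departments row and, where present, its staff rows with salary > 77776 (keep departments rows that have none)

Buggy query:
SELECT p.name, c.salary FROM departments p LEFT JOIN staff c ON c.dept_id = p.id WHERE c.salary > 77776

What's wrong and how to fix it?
Bug: Filtering c.salary in WHERE discards the NULL rows produced by LEFT JOIN, turning it into an inner join

Fix: Put 'c.salary > 77776' in the JOIN's ON clause instead of WHERE

Corrected query:
SELECT p.name, c.salary FROM departments p LEFT JOIN staff c ON c.dept_id = p.id AND c.salary > 77776

Result:
name      | salary
----------+-------
Finance   | 91088 
Finance   | 91125 
Marketing | 134346
HR        | 113041
HR        | 132433
Sales     | NULL  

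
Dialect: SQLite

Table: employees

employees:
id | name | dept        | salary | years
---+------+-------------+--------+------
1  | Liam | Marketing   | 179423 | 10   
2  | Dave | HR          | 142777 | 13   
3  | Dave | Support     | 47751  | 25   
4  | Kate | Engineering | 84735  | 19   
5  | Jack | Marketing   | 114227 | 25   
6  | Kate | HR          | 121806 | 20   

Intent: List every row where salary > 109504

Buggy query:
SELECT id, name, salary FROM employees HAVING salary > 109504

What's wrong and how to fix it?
Bug: HAVING filters the output of aggregation, but this query has no GROUP BY and no aggregate functions, so SQLite rejects it (HAVING clause on a non-aggregate query); the condition here is per row

Fix: Use WHERE for row-level filtering

Corrected query:
SELECT id, name, salary FROM employees WHERE salary > 109504

Result:
id | name | salary
---+------+-------
1  | Liam | 179423
2  | Dave | 142777
5  | Jack | 114227
6  | Kate | 121806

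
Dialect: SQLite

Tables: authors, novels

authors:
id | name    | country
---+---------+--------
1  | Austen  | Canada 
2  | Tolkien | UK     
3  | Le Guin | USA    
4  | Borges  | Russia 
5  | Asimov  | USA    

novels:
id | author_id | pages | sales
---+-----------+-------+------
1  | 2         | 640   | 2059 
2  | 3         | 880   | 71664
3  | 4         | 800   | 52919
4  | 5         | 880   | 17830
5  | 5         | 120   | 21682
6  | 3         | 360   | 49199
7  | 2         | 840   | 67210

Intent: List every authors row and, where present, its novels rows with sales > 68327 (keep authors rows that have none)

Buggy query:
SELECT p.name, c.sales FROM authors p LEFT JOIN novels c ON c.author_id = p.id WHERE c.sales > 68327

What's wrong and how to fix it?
Bug: A WHERE condition on the right-hand table after LEFT JOIN drops unmatched parents

Fix: Put 'c.sales > 68327' in the JOIN's ON clause instead of WHERE

Corrected query:
SELECT p.name, c.sales FROM authors p LEFT JOIN novels c ON c.author_id = p.id AND c.sales > 68327

Result:
name    | sales
--------+------
Austen  | NULL 
Tolkien | NULL 
Le Guin | 71664
Borges  | NULL 
Asimov  | NULL 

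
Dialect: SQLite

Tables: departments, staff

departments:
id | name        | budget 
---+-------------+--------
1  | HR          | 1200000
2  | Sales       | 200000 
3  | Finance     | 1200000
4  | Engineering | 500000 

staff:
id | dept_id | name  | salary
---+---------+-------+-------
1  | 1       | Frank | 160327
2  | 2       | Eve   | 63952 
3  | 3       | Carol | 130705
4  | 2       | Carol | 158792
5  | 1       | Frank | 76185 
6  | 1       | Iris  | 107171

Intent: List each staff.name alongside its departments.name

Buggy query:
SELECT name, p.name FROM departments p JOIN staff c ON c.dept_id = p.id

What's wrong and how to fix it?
Bug: 'name' exists in both joined tables, so the database can't tell which one is meant

Fix: Prefix ambiguous columns with the table alias

Corrected query:
SELECT c.name, p.name FROM departments p JOIN staff c ON c.dept_id = p.id

Result:
name  | name   
------+--------
Frank | HR     
Eve   | Sales  
Carol | Finance
Carol | Sales  
Frank | HR     
Iris  | HR     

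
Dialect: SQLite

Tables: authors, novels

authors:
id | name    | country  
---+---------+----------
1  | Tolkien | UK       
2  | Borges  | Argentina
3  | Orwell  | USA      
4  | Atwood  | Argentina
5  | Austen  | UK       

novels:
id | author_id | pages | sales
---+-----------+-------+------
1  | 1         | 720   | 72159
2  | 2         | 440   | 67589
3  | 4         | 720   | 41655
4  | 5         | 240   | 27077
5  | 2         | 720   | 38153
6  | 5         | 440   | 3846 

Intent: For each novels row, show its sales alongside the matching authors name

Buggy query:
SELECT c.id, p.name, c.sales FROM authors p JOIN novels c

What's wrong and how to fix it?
Bug: JOIN with no ON clause produces a cartesian product; every novels row pairs with every authors row

Fix: Add ON c.author_id = p.id to the JOIN

Corrected query:
SELECT c.id, p.name, c.sales FROM authors p JOIN novels c ON c.author_id = p.id

Result:
id | name    | sales
---+---------+------
1  | Tolkien | 72159
2  | Borges  | 67589
3  | Atwood  | 41655
4  | Austen  | 27077
5  | Borges  | 38153
6  | Austen  | 3846 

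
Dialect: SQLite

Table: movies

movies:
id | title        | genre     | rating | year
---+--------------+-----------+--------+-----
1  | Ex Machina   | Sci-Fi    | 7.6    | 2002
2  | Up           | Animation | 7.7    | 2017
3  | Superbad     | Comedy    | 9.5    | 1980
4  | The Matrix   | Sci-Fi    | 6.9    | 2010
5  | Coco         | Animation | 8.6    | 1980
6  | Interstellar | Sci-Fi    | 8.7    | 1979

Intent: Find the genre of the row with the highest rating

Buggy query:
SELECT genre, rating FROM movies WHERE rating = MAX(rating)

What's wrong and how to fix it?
Bug: WHERE is evaluated per row; an aggregate over the whole table isn't defined there

Fix: Wrap MAX in a scalar subquery so WHERE compares against a single value

Corrected query:
SELECT genre, rating FROM movies WHERE rating = (SELECT MAX(rating) FROM movies)

Result:
genre  | rating
-------+-------
Comedy | 9.5   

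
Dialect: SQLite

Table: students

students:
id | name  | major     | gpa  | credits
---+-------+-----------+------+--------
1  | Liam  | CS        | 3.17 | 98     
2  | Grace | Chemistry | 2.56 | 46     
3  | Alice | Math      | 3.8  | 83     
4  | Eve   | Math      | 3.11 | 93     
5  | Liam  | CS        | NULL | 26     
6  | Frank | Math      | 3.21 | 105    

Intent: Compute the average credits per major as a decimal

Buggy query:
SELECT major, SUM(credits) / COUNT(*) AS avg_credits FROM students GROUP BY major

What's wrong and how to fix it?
Bug: Both operands are integers, so '/' performs integer division and truncates

Fix: Multiply by 1.0 (or CAST to REAL) to force floating-point division

Corrected query:
SELECT major, SUM(credits) * 1.0 / COUNT(*) AS avg_credits FROM students GROUP BY major

Result:
major     | avg_credits
----------+------------
CS        | 62         
Chemistry | 46         
Math      | 93.666667  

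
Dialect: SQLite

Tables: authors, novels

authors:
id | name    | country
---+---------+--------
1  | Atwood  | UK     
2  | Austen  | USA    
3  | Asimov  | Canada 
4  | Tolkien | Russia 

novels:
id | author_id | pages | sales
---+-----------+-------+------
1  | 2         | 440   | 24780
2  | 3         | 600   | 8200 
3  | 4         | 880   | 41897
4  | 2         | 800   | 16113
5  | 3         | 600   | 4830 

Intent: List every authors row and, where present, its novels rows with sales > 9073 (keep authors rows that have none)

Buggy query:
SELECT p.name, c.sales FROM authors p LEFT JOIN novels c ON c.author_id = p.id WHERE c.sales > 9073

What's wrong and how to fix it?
Bug: A WHERE condition on the right-hand table after LEFT JOIN drops unmatched parents

Fix: Move the right-table condition into the ON clause so unmatched parents are kept

Corrected query:
SELECT p.name, c.sales FROM authors p LEFT JOIN novels c ON c.author_id = p.id AND c.sales > 9073

Result:
name    | sales
--------+------
Atwood  | NULL 
Austen  | 16113
Austen  | 24780
Asimov  | NULL 
Tolkien | 41897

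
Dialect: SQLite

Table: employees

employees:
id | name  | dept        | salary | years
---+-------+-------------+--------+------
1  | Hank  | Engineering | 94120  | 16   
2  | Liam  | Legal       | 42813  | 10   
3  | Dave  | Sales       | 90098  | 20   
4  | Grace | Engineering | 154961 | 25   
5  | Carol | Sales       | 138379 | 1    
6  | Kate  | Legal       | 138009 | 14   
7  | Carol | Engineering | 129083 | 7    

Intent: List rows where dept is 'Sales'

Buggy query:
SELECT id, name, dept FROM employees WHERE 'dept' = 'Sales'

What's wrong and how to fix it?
Bug: 'dept' in single quotes is a string literal, not the column; the comparison is literal-vs-literal and never true

Fix: Reference the column as dept without single quotes

Corrected query:
SELECT id, name, dept FROM employees WHERE dept = 'Sales'

Result:
id | name  | dept 
---+-------+------
3  | Dave  | Sales
5  | Carol | Sales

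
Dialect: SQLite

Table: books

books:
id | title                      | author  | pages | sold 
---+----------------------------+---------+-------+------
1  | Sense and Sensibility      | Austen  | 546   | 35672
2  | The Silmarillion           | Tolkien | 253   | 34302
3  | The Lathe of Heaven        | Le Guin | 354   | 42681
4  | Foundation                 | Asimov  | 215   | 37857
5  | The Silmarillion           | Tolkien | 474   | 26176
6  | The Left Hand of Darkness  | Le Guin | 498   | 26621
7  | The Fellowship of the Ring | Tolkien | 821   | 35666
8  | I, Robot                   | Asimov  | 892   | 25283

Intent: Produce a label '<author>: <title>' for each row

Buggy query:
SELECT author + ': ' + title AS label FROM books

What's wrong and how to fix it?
Bug: '+' is numeric addition; on text columns SQLite converts them to 0 instead of concatenating

Fix: Use the || operator for string concatenation

Corrected query:
SELECT author || ': ' || title AS label FROM books

Result:
label                              
-----------------------------------
Austen: Sense and Sensibility      
Tolkien: The Silmarillion          
Le Guin: The Lathe of Heaven       
Asimov: Foundation                 
Tolkien: The Silmarillion          
Le Guin: The Left Hand of Darkness 
Tolkien: The Fellowship of the Ring
Asimov: I, Robot                   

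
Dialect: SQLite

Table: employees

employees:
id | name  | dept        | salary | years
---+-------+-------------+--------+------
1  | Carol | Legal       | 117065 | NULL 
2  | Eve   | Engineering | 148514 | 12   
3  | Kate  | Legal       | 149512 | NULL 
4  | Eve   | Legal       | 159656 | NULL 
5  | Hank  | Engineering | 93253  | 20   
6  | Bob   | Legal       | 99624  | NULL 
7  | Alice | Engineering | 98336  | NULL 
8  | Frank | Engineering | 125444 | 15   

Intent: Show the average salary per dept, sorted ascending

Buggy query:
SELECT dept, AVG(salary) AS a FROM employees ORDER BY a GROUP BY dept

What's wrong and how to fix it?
Bug: GROUP BY must precede ORDER BY

Fix: Reorder: SELECT … FROM … GROUP BY … ORDER BY …

Corrected query:
SELECT dept, AVG(salary) AS a FROM employees GROUP BY dept ORDER BY a

Result:
dept        | a        
------------+----------
Engineering | 116386.75
Legal       | 131464.25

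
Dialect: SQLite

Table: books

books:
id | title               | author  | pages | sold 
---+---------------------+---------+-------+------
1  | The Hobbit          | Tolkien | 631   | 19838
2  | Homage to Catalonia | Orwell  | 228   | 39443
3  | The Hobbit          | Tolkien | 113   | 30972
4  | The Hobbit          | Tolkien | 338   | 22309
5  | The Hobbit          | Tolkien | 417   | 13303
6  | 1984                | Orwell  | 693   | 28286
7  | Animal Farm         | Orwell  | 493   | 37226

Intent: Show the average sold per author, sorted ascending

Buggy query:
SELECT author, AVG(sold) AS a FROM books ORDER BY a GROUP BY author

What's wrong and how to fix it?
Bug: GROUP BY must precede ORDER BY

Fix: Move ORDER BY to the end, after GROUP BY

Corrected query:
SELECT author, AVG(sold) AS a FROM books GROUP BY author ORDER BY a

Result:
author  | a      
--------+--------
Tolkien | 21605.5
Orwell  | 34985  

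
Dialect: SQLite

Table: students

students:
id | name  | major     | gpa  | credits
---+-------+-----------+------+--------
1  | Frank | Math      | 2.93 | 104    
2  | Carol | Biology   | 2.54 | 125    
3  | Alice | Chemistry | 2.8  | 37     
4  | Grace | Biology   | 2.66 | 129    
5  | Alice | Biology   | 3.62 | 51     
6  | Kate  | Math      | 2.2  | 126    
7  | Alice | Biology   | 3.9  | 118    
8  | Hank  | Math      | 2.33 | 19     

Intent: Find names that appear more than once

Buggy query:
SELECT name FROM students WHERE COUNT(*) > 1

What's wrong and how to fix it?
Bug: WHERE can't reference COUNT(*); aggregates are computed after WHERE

Fix: GROUP BY name, then filter groups with HAVING COUNT(*) > 1

Corrected query:
SELECT name FROM students GROUP BY name HAVING COUNT(*) > 1

Result:
name 
-----
Alice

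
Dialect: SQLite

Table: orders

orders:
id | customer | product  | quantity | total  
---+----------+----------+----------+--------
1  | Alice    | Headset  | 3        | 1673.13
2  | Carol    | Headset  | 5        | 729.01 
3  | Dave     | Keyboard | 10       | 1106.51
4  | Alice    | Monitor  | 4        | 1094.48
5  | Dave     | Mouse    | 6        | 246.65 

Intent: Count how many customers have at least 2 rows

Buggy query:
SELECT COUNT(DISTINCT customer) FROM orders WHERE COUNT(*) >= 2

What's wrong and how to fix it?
Bug: COUNT(*) cannot appear in WHERE; the per-group count doesn't exist yet

Fix: Use a subquery that GROUPs and filters with HAVING, then count its rows

Corrected query:
SELECT COUNT(*) FROM (SELECT customer FROM orders GROUP BY customer HAVING COUNT(*) >= 2)

Result:
COUNT(*)
--------
2       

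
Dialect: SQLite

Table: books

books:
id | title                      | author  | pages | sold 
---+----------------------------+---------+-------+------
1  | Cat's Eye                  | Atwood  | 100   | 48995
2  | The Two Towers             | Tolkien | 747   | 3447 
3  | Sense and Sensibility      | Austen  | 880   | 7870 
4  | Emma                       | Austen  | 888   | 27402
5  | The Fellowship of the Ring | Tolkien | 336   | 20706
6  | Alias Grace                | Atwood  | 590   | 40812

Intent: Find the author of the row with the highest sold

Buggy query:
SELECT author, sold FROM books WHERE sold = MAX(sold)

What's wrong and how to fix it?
Bug: WHERE is evaluated per row; an aggregate over the whole table isn't defined there

Fix: Wrap MAX in a scalar subquery so WHERE compares against a single value

Corrected query:
SELECT author, sold FROM books WHERE sold = (SELECT MAX(sold) FROM books)

Result:
author | sold 
-------+------
Atwood | 48995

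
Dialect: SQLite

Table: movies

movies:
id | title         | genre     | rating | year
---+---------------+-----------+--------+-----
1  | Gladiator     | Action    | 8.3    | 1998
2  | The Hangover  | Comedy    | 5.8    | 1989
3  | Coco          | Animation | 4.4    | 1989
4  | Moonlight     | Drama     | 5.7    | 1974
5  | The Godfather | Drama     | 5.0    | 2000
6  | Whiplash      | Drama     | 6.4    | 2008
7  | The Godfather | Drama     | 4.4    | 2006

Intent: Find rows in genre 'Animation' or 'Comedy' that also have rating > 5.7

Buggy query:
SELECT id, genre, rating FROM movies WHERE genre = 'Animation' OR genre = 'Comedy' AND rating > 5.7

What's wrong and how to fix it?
Bug: Without parentheses, AND is evaluated before OR, so the rating filter only applies to the 'Comedy' branch

Fix: Group the OR with parentheses (or use IN), then AND the threshold

Corrected query:
SELECT id, genre, rating FROM movies WHERE (genre = 'Animation' OR genre = 'Comedy') AND rating > 5.7

Result:
id | genre  | rating
---+--------+-------
2  | Comedy | 5.8   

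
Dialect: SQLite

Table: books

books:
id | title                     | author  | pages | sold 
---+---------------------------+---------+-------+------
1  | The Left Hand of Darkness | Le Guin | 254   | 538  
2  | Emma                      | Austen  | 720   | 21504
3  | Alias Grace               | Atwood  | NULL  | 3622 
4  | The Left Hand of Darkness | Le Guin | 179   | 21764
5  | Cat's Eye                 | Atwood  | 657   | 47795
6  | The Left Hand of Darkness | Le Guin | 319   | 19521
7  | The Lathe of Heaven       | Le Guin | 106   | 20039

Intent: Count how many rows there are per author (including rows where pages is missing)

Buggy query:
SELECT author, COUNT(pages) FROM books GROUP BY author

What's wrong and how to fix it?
Bug: COUNT(column) counts non-NULL values only; rows with NULL pages aren't counted

Fix: Use COUNT(*) to count all rows regardless of NULL

Corrected query:
SELECT author, COUNT(*) FROM books GROUP BY author

Result:
author  | COUNT(*)
--------+---------
Atwood  | 2       
Austen  | 1       
Le Guin | 4       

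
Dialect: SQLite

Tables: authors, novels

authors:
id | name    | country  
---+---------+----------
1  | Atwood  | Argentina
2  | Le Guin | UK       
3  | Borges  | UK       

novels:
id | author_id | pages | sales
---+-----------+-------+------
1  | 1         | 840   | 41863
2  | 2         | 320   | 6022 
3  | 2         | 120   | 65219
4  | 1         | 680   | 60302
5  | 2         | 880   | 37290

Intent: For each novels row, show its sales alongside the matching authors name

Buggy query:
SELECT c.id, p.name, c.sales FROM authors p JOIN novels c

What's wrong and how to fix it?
Bug: Missing join condition: each novels row is matched to all authors rows instead of just its own

Fix: Specify the join condition linking the foreign key to the parent id

Corrected query:
SELECT c.id, p.name, c.sales FROM authors p JOIN novels c ON c.author_id = p.id

Result:
id | name    | sales
---+---------+------
1  | Atwood  | 41863
2  | Le Guin | 6022 
3  | Le Guin | 65219
4  | Atwood  | 60302
5  | Le Guin | 37290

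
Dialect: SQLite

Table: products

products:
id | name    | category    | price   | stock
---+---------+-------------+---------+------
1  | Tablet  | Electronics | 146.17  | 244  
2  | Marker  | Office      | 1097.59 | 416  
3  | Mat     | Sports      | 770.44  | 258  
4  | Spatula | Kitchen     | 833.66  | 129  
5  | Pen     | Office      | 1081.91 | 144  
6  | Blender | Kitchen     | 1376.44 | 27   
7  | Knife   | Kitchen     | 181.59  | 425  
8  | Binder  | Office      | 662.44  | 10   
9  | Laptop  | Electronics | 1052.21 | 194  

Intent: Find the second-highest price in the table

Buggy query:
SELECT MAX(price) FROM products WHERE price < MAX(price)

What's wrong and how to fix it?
Bug: The inner MAX is an aggregate inside WHERE, which is not allowed

Fix: Put the inner MAX in a scalar subquery

Corrected query:
SELECT MAX(price) FROM products WHERE price < (SELECT MAX(price) FROM products)

Result:
MAX(price)
----------
1097.59   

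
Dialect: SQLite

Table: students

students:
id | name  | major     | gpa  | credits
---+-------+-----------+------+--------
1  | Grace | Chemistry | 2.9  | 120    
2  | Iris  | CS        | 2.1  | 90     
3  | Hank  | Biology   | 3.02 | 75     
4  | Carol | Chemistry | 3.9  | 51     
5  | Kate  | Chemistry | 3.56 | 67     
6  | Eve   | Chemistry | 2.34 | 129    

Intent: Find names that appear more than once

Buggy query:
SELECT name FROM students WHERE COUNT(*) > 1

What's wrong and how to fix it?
Bug: COUNT(*) is an aggregate and cannot be used in WHERE

Fix: GROUP BY name, then filter groups with HAVING COUNT(*) > 1

Corrected query:
SELECT name FROM students GROUP BY name HAVING COUNT(*) > 1

Result:
(no rows)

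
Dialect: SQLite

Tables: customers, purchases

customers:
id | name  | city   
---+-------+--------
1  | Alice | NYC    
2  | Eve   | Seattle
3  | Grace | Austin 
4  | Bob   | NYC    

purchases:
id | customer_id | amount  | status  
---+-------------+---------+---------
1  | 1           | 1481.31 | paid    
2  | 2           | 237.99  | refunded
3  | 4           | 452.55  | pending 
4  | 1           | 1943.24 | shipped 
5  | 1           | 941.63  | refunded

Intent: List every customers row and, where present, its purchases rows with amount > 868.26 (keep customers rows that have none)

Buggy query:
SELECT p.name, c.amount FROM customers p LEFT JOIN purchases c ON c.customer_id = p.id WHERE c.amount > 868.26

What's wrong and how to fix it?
Bug: A WHERE condition on the right-hand table after LEFT JOIN drops unmatched parents

Fix: Put 'c.amount > 868.26' in the JOIN's ON clause instead of WHERE

Corrected query:
SELECT p.name, c.amount FROM customers p LEFT JOIN purchases c ON c.customer_id = p.id AND c.amount > 868.26

Result:
name  | amount 
------+--------
Alice | 941.63 
Alice | 1481.31
Alice | 1943.24
Eve   | NULL   
Grace | NULL   
Bob   | NULL   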